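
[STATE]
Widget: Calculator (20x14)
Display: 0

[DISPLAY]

                   0
┌───┬───┬───┬───┐   
│ 7 │ 8 │ 9 │ ÷ │   
├───┼───┼───┼───┤   
│ 4 │ 5 │ 6 │ × │   
├───┼───┼───┼───┤   
│ 1 │ 2 │ 3 │ - │   
├───┼───┼───┼───┤   
│ 0 │ . │ = │ + │   
├───┼───┼───┼───┤   
│ C │ MC│ MR│ M+│   
└───┴───┴───┴───┘   
                    
                    


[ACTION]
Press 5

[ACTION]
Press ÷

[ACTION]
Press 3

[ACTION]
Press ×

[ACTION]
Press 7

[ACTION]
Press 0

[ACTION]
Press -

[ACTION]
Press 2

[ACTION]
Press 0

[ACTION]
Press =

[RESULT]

          96.6666667
┌───┬───┬───┬───┐   
│ 7 │ 8 │ 9 │ ÷ │   
├───┼───┼───┼───┤   
│ 4 │ 5 │ 6 │ × │   
├───┼───┼───┼───┤   
│ 1 │ 2 │ 3 │ - │   
├───┼───┼───┼───┤   
│ 0 │ . │ = │ + │   
├───┼───┼───┼───┤   
│ C │ MC│ MR│ M+│   
└───┴───┴───┴───┘   
                    
                    


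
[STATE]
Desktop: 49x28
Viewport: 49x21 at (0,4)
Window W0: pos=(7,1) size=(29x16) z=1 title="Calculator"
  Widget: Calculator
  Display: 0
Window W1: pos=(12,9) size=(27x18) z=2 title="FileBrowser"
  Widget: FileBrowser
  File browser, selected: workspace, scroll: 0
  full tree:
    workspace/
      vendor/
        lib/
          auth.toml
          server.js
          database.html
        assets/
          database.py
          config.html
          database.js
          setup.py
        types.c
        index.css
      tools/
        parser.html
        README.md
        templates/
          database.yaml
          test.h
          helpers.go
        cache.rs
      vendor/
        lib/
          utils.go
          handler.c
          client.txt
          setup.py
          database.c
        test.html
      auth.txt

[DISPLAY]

       ┃                          0┃             
       ┃┌───┬───┬───┬───┐          ┃             
       ┃│ 7 │ 8 │ 9 │ ÷ │          ┃             
       ┃├───┼───┼───┼───┤          ┃             
       ┃│ 4 │ 5 │ 6 │ × │          ┃             
       ┃├───┏━━━━━━━━━━━━━━━━━━━━━━━━━┓          
       ┃│ 1 ┃ FileBrowser             ┃          
       ┃├───┠─────────────────────────┨          
       ┃│ 0 ┃> [-] workspace/         ┃          
       ┃├───┃    [+] vendor/          ┃          
       ┃│ C ┃    [+] tools/           ┃          
       ┃└───┃    [+] vendor/          ┃          
       ┗━━━━┃    auth.txt             ┃          
            ┃                         ┃          
            ┃                         ┃          
            ┃                         ┃          
            ┃                         ┃          
            ┃                         ┃          
            ┃                         ┃          
            ┃                         ┃          
            ┃                         ┃          


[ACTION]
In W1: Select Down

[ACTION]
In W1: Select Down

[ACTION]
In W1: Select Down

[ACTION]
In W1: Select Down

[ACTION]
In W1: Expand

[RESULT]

       ┃                          0┃             
       ┃┌───┬───┬───┬───┐          ┃             
       ┃│ 7 │ 8 │ 9 │ ÷ │          ┃             
       ┃├───┼───┼───┼───┤          ┃             
       ┃│ 4 │ 5 │ 6 │ × │          ┃             
       ┃├───┏━━━━━━━━━━━━━━━━━━━━━━━━━┓          
       ┃│ 1 ┃ FileBrowser             ┃          
       ┃├───┠─────────────────────────┨          
       ┃│ 0 ┃  [-] workspace/         ┃          
       ┃├───┃    [+] vendor/          ┃          
       ┃│ C ┃    [+] tools/           ┃          
       ┃└───┃    [+] vendor/          ┃          
       ┗━━━━┃  > auth.txt             ┃          
            ┃                         ┃          
            ┃                         ┃          
            ┃                         ┃          
            ┃                         ┃          
            ┃                         ┃          
            ┃                         ┃          
            ┃                         ┃          
            ┃                         ┃          


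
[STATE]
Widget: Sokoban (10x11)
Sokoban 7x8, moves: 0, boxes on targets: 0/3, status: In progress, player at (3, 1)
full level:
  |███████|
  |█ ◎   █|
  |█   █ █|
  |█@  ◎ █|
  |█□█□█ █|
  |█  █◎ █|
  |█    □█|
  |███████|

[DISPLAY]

███████   
█ ◎   █   
█   █ █   
█@  ◎ █   
█□█□█ █   
█  █◎ █   
█    □█   
███████   
Moves: 0  
          
          


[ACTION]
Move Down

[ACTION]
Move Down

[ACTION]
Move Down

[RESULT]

███████   
█ ◎   █   
█   █ █   
█   ◎ █   
█ █□█ █   
█@ █◎ █   
█□   □█   
███████   
Moves: 2  
          
          


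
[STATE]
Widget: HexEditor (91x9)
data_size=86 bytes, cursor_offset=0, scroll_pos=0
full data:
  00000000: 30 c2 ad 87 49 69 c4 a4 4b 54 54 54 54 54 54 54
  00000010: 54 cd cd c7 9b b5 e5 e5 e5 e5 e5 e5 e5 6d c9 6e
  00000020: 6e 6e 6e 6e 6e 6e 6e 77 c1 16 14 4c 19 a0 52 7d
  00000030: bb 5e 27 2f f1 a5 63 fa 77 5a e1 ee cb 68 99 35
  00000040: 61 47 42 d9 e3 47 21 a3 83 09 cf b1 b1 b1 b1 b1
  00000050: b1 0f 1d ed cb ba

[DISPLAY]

00000000  30 c2 ad 87 49 69 c4 a4  4b 54 54 54 54 54 54 54  |0...Ii..KTTTTTTT|             
00000010  54 cd cd c7 9b b5 e5 e5  e5 e5 e5 e5 e5 6d c9 6e  |T............m.n|             
00000020  6e 6e 6e 6e 6e 6e 6e 77  c1 16 14 4c 19 a0 52 7d  |nnnnnnnw...L..R}|             
00000030  bb 5e 27 2f f1 a5 63 fa  77 5a e1 ee cb 68 99 35  |.^'/..c.wZ...h.5|             
00000040  61 47 42 d9 e3 47 21 a3  83 09 cf b1 b1 b1 b1 b1  |aGB..G!.........|             
00000050  b1 0f 1d ed cb ba                                 |......          |             
                                                                                           
                                                                                           
                                                                                           


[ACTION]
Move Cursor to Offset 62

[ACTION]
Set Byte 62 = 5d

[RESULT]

00000000  30 c2 ad 87 49 69 c4 a4  4b 54 54 54 54 54 54 54  |0...Ii..KTTTTTTT|             
00000010  54 cd cd c7 9b b5 e5 e5  e5 e5 e5 e5 e5 6d c9 6e  |T............m.n|             
00000020  6e 6e 6e 6e 6e 6e 6e 77  c1 16 14 4c 19 a0 52 7d  |nnnnnnnw...L..R}|             
00000030  bb 5e 27 2f f1 a5 63 fa  77 5a e1 ee cb 68 5D 35  |.^'/..c.wZ...h]5|             
00000040  61 47 42 d9 e3 47 21 a3  83 09 cf b1 b1 b1 b1 b1  |aGB..G!.........|             
00000050  b1 0f 1d ed cb ba                                 |......          |             
                                                                                           
                                                                                           
                                                                                           


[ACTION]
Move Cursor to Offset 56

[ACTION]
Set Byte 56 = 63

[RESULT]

00000000  30 c2 ad 87 49 69 c4 a4  4b 54 54 54 54 54 54 54  |0...Ii..KTTTTTTT|             
00000010  54 cd cd c7 9b b5 e5 e5  e5 e5 e5 e5 e5 6d c9 6e  |T............m.n|             
00000020  6e 6e 6e 6e 6e 6e 6e 77  c1 16 14 4c 19 a0 52 7d  |nnnnnnnw...L..R}|             
00000030  bb 5e 27 2f f1 a5 63 fa  63 5a e1 ee cb 68 5d 35  |.^'/..c.cZ...h]5|             
00000040  61 47 42 d9 e3 47 21 a3  83 09 cf b1 b1 b1 b1 b1  |aGB..G!.........|             
00000050  b1 0f 1d ed cb ba                                 |......          |             
                                                                                           
                                                                                           
                                                                                           


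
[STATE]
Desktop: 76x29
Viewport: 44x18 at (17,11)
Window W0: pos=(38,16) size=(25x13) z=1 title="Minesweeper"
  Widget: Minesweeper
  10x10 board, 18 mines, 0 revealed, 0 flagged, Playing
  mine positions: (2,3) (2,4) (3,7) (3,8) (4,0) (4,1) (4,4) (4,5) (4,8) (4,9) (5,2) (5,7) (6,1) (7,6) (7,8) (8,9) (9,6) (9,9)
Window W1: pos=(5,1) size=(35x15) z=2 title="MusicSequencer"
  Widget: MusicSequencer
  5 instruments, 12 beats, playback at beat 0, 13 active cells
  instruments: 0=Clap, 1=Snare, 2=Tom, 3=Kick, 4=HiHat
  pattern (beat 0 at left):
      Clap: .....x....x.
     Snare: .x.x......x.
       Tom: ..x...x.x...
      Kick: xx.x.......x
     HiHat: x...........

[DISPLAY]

                      ┃                     
                      ┃                     
                      ┃                     
                      ┃                     
━━━━━━━━━━━━━━━━━━━━━━┛                     
                     ┏━━━━━━━━━━━━━━━━━━━━━━
                     ┃ Minesweeper          
                     ┠──────────────────────
                     ┃■■■■■■■■■■            
                     ┃■■■■■■■■■■            
                     ┃■■■■■■■■■■            
                     ┃■■■■■■■■■■            
                     ┃■■■■■■■■■■            
                     ┃■■■■■■■■■■            
                     ┃■■■■■■■■■■            
                     ┃■■■■■■■■■■            
                     ┃■■■■■■■■■■            
                     ┗━━━━━━━━━━━━━━━━━━━━━━


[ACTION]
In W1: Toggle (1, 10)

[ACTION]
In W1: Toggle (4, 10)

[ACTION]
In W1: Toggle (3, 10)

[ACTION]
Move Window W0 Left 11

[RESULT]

                      ┃                     
                      ┃                     
                      ┃                     
                      ┃                     
━━━━━━━━━━━━━━━━━━━━━━┛                     
          ┏━━━━━━━━━━━━━━━━━━━━━━━┓         
          ┃ Minesweeper           ┃         
          ┠───────────────────────┨         
          ┃■■■■■■■■■■             ┃         
          ┃■■■■■■■■■■             ┃         
          ┃■■■■■■■■■■             ┃         
          ┃■■■■■■■■■■             ┃         
          ┃■■■■■■■■■■             ┃         
          ┃■■■■■■■■■■             ┃         
          ┃■■■■■■■■■■             ┃         
          ┃■■■■■■■■■■             ┃         
          ┃■■■■■■■■■■             ┃         
          ┗━━━━━━━━━━━━━━━━━━━━━━━┛         


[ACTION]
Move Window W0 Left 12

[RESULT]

                      ┃                     
                      ┃                     
                      ┃                     
                      ┃                     
━━━━━━━━━━━━━━━━━━━━━━┛                     
━━━━━━━━━━━━━━━━━━━━━━┓                     
Minesweeper           ┃                     
──────────────────────┨                     
■■■■■■■■■             ┃                     
■■■■■■■■■             ┃                     
■■■■■■■■■             ┃                     
■■■■■■■■■             ┃                     
■■■■■■■■■             ┃                     
■■■■■■■■■             ┃                     
■■■■■■■■■             ┃                     
■■■■■■■■■             ┃                     
■■■■■■■■■             ┃                     
━━━━━━━━━━━━━━━━━━━━━━┛                     


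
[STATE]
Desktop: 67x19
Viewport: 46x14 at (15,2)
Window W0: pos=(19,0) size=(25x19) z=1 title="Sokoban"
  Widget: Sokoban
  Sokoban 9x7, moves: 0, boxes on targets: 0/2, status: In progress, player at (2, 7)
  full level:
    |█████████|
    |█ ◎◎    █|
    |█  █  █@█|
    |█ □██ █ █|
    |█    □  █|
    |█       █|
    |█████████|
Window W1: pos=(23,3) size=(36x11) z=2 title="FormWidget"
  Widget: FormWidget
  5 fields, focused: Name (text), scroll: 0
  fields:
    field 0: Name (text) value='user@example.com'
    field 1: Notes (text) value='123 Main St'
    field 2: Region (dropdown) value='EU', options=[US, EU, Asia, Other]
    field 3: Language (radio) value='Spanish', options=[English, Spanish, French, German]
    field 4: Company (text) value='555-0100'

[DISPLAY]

    ┠───────────────────────┨                 
    ┃███┏━━━━━━━━━━━━━━━━━━━━━━━━━━━━━━━━━━┓  
    ┃█ ◎┃ FormWidget                       ┃  
    ┃█  ┠──────────────────────────────────┨  
    ┃█ □┃> Name:       [user@example.com  ]┃  
    ┃█  ┃  Notes:      [123 Main St       ]┃  
    ┃█  ┃  Region:     [EU               ▼]┃  
    ┃███┃  Language:   ( ) English  (●) Spa┃  
    ┃Mov┃  Company:    [555-0100          ]┃  
    ┃   ┃                                  ┃  
    ┃   ┃                                  ┃  
    ┃   ┗━━━━━━━━━━━━━━━━━━━━━━━━━━━━━━━━━━┛  
    ┃                       ┃                 
    ┃                       ┃                 


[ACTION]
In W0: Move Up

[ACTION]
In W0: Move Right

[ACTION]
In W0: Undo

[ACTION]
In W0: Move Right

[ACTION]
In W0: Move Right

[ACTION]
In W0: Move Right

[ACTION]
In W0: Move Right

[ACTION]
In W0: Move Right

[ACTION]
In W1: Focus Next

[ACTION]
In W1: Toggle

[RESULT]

    ┠───────────────────────┨                 
    ┃███┏━━━━━━━━━━━━━━━━━━━━━━━━━━━━━━━━━━┓  
    ┃█ ◎┃ FormWidget                       ┃  
    ┃█  ┠──────────────────────────────────┨  
    ┃█ □┃  Name:       [user@example.com  ]┃  
    ┃█  ┃> Notes:      [123 Main St       ]┃  
    ┃█  ┃  Region:     [EU               ▼]┃  
    ┃███┃  Language:   ( ) English  (●) Spa┃  
    ┃Mov┃  Company:    [555-0100          ]┃  
    ┃   ┃                                  ┃  
    ┃   ┃                                  ┃  
    ┃   ┗━━━━━━━━━━━━━━━━━━━━━━━━━━━━━━━━━━┛  
    ┃                       ┃                 
    ┃                       ┃                 


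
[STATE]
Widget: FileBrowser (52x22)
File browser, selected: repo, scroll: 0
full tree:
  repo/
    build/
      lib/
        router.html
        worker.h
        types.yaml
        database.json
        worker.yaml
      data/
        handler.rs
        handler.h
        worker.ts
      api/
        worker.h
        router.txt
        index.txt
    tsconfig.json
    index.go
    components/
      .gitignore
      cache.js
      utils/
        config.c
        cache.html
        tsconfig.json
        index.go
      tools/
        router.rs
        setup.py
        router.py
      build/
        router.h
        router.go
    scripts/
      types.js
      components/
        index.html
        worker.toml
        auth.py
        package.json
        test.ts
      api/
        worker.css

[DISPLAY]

> [-] repo/                                         
    [+] build/                                      
    tsconfig.json                                   
    index.go                                        
    [+] components/                                 
    [+] scripts/                                    
                                                    
                                                    
                                                    
                                                    
                                                    
                                                    
                                                    
                                                    
                                                    
                                                    
                                                    
                                                    
                                                    
                                                    
                                                    
                                                    


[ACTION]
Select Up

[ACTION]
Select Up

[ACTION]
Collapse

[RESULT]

> [+] repo/                                         
                                                    
                                                    
                                                    
                                                    
                                                    
                                                    
                                                    
                                                    
                                                    
                                                    
                                                    
                                                    
                                                    
                                                    
                                                    
                                                    
                                                    
                                                    
                                                    
                                                    
                                                    


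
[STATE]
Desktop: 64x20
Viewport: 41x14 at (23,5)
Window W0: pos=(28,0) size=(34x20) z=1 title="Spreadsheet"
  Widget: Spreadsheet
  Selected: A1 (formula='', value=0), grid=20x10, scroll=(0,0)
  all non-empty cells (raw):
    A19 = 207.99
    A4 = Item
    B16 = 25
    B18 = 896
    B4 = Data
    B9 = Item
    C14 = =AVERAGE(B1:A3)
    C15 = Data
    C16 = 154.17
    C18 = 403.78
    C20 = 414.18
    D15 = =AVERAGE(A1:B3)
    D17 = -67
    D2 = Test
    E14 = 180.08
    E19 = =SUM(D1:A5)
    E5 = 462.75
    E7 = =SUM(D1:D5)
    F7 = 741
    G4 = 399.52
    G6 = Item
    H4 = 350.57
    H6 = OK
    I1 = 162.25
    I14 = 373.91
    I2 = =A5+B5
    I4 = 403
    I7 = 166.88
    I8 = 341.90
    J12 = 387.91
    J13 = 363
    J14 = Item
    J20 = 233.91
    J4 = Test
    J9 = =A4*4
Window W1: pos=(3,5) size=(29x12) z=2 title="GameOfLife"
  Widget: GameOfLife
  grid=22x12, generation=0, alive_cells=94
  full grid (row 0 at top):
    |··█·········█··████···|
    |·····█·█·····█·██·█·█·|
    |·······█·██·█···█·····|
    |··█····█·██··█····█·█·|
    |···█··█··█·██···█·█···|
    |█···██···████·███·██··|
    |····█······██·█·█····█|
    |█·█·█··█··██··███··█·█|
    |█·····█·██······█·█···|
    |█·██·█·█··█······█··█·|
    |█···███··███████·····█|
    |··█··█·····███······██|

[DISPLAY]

━━━━━━━━┓-----------------------------┃  
        ┃      [0]       0       0    ┃  
────────┨        0       0       0Test┃  
        ┃        0       0       0    ┃  
···     ┃ Item    Data           0    ┃  
·█·     ┃        0       0       0    ┃  
···     ┃        0       0       0    ┃  
█··     ┃        0       0       0    ┃  
··█     ┃        0       0       0    ┃  
█·█     ┃        0Item           0    ┃  
···     ┃        0       0       0    ┃  
━━━━━━━━┛        0       0       0    ┃  
     ┃ 12        0       0       0    ┃  
     ┃ 13        0       0       0    ┃  


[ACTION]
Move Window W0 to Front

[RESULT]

━━━━━┃--------------------------------┃  
     ┃  1      [0]       0       0    ┃  
─────┃  2        0       0       0Test┃  
     ┃  3        0       0       0    ┃  
···  ┃  4 Item    Data           0    ┃  
·█·  ┃  5        0       0       0    ┃  
···  ┃  6        0       0       0    ┃  
█··  ┃  7        0       0       0    ┃  
··█  ┃  8        0       0       0    ┃  
█·█  ┃  9        0Item           0    ┃  
···  ┃ 10        0       0       0    ┃  
━━━━━┃ 11        0       0       0    ┃  
     ┃ 12        0       0       0    ┃  
     ┃ 13        0       0       0    ┃  


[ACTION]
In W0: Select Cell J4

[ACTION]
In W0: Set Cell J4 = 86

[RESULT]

━━━━━┃--------------------------------┃  
     ┃  1        0       0       0    ┃  
─────┃  2        0       0       0Test┃  
     ┃  3        0       0       0    ┃  
···  ┃  4 Item    Data           0    ┃  
·█·  ┃  5        0       0       0    ┃  
···  ┃  6        0       0       0    ┃  
█··  ┃  7        0       0       0    ┃  
··█  ┃  8        0       0       0    ┃  
█·█  ┃  9        0Item           0    ┃  
···  ┃ 10        0       0       0    ┃  
━━━━━┃ 11        0       0       0    ┃  
     ┃ 12        0       0       0    ┃  
     ┃ 13        0       0       0    ┃  


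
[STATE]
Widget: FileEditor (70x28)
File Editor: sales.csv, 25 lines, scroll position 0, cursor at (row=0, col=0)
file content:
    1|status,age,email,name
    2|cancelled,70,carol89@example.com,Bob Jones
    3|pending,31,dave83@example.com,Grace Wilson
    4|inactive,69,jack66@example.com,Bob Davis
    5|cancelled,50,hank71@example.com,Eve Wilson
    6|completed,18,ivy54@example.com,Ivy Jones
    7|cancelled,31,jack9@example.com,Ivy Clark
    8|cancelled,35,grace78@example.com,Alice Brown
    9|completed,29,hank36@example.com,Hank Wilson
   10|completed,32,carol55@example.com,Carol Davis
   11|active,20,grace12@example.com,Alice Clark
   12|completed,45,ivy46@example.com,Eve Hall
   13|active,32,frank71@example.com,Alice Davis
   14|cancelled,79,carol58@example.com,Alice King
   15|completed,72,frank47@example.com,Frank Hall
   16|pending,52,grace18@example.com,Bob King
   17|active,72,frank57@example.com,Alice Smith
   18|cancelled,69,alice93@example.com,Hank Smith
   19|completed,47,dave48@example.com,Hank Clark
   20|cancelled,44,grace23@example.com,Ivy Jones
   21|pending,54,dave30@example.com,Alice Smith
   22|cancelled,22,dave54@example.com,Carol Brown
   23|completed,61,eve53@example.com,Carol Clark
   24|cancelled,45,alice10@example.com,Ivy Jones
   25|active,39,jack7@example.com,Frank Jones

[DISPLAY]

█tatus,age,email,name                                                ▲
cancelled,70,carol89@example.com,Bob Jones                           █
pending,31,dave83@example.com,Grace Wilson                           ░
inactive,69,jack66@example.com,Bob Davis                             ░
cancelled,50,hank71@example.com,Eve Wilson                           ░
completed,18,ivy54@example.com,Ivy Jones                             ░
cancelled,31,jack9@example.com,Ivy Clark                             ░
cancelled,35,grace78@example.com,Alice Brown                         ░
completed,29,hank36@example.com,Hank Wilson                          ░
completed,32,carol55@example.com,Carol Davis                         ░
active,20,grace12@example.com,Alice Clark                            ░
completed,45,ivy46@example.com,Eve Hall                              ░
active,32,frank71@example.com,Alice Davis                            ░
cancelled,79,carol58@example.com,Alice King                          ░
completed,72,frank47@example.com,Frank Hall                          ░
pending,52,grace18@example.com,Bob King                              ░
active,72,frank57@example.com,Alice Smith                            ░
cancelled,69,alice93@example.com,Hank Smith                          ░
completed,47,dave48@example.com,Hank Clark                           ░
cancelled,44,grace23@example.com,Ivy Jones                           ░
pending,54,dave30@example.com,Alice Smith                            ░
cancelled,22,dave54@example.com,Carol Brown                          ░
completed,61,eve53@example.com,Carol Clark                           ░
cancelled,45,alice10@example.com,Ivy Jones                           ░
active,39,jack7@example.com,Frank Jones                              ░
                                                                     ░
                                                                     ░
                                                                     ▼


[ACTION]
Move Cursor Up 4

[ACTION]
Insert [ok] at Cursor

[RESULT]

ok█tatus,age,email,name                                              ▲
cancelled,70,carol89@example.com,Bob Jones                           █
pending,31,dave83@example.com,Grace Wilson                           ░
inactive,69,jack66@example.com,Bob Davis                             ░
cancelled,50,hank71@example.com,Eve Wilson                           ░
completed,18,ivy54@example.com,Ivy Jones                             ░
cancelled,31,jack9@example.com,Ivy Clark                             ░
cancelled,35,grace78@example.com,Alice Brown                         ░
completed,29,hank36@example.com,Hank Wilson                          ░
completed,32,carol55@example.com,Carol Davis                         ░
active,20,grace12@example.com,Alice Clark                            ░
completed,45,ivy46@example.com,Eve Hall                              ░
active,32,frank71@example.com,Alice Davis                            ░
cancelled,79,carol58@example.com,Alice King                          ░
completed,72,frank47@example.com,Frank Hall                          ░
pending,52,grace18@example.com,Bob King                              ░
active,72,frank57@example.com,Alice Smith                            ░
cancelled,69,alice93@example.com,Hank Smith                          ░
completed,47,dave48@example.com,Hank Clark                           ░
cancelled,44,grace23@example.com,Ivy Jones                           ░
pending,54,dave30@example.com,Alice Smith                            ░
cancelled,22,dave54@example.com,Carol Brown                          ░
completed,61,eve53@example.com,Carol Clark                           ░
cancelled,45,alice10@example.com,Ivy Jones                           ░
active,39,jack7@example.com,Frank Jones                              ░
                                                                     ░
                                                                     ░
                                                                     ▼


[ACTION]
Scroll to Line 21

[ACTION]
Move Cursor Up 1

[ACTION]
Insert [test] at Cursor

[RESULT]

oktest█tatus,age,email,name                                          ▲
cancelled,70,carol89@example.com,Bob Jones                           █
pending,31,dave83@example.com,Grace Wilson                           ░
inactive,69,jack66@example.com,Bob Davis                             ░
cancelled,50,hank71@example.com,Eve Wilson                           ░
completed,18,ivy54@example.com,Ivy Jones                             ░
cancelled,31,jack9@example.com,Ivy Clark                             ░
cancelled,35,grace78@example.com,Alice Brown                         ░
completed,29,hank36@example.com,Hank Wilson                          ░
completed,32,carol55@example.com,Carol Davis                         ░
active,20,grace12@example.com,Alice Clark                            ░
completed,45,ivy46@example.com,Eve Hall                              ░
active,32,frank71@example.com,Alice Davis                            ░
cancelled,79,carol58@example.com,Alice King                          ░
completed,72,frank47@example.com,Frank Hall                          ░
pending,52,grace18@example.com,Bob King                              ░
active,72,frank57@example.com,Alice Smith                            ░
cancelled,69,alice93@example.com,Hank Smith                          ░
completed,47,dave48@example.com,Hank Clark                           ░
cancelled,44,grace23@example.com,Ivy Jones                           ░
pending,54,dave30@example.com,Alice Smith                            ░
cancelled,22,dave54@example.com,Carol Brown                          ░
completed,61,eve53@example.com,Carol Clark                           ░
cancelled,45,alice10@example.com,Ivy Jones                           ░
active,39,jack7@example.com,Frank Jones                              ░
                                                                     ░
                                                                     ░
                                                                     ▼


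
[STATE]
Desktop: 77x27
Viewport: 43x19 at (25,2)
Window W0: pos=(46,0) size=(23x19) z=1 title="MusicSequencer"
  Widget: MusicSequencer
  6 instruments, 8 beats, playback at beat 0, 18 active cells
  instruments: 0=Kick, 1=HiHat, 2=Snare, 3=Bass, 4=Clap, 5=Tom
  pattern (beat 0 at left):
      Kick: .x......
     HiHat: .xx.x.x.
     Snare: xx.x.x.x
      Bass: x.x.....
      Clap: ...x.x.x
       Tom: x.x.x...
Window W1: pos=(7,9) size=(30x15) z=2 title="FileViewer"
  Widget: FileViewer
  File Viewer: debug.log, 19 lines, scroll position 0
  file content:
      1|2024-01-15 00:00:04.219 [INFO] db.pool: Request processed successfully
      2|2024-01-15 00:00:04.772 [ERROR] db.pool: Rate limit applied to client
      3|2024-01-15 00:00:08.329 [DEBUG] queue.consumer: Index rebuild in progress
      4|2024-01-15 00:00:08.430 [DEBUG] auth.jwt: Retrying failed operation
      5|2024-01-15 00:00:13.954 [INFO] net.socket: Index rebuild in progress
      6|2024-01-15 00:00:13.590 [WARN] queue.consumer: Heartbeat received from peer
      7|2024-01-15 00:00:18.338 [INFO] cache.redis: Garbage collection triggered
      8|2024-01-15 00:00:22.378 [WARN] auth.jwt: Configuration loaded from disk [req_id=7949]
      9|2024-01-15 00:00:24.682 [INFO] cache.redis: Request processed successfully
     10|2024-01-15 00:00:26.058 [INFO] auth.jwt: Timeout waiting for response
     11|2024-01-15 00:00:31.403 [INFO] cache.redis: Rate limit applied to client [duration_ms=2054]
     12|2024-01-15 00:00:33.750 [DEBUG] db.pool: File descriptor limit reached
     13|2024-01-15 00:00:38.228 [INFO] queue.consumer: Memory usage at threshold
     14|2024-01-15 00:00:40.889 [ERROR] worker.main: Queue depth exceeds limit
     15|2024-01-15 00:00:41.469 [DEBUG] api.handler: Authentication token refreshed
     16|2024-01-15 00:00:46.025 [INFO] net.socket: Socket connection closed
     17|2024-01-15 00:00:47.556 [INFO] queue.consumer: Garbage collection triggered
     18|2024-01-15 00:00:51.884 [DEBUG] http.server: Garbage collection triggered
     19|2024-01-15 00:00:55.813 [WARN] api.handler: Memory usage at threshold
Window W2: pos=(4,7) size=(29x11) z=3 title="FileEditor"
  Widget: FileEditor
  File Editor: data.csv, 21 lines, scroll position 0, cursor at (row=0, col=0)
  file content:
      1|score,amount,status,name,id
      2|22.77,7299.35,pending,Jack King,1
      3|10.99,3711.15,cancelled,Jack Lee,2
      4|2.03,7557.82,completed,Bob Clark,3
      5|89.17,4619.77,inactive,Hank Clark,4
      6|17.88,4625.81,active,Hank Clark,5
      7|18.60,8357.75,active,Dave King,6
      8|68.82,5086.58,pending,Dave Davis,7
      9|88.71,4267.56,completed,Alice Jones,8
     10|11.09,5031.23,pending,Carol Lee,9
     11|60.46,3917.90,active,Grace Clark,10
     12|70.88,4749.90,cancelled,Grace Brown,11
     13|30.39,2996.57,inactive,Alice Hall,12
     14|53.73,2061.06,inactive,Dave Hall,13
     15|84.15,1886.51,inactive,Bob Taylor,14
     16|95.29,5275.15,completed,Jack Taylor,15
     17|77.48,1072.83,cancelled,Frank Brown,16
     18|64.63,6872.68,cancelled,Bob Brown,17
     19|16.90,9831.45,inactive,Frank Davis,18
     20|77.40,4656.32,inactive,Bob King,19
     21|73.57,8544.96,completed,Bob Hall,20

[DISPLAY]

                     ┠─────────────────────
                     ┃      ▼1234567       
                     ┃  Kick·█······       
                     ┃ HiHat·██·█·█·       
                     ┃ Snare██·█·█·█       
━━━━━━━┓             ┃  Bass█·█·····       
       ┃             ┃  Clap···█·█·█       
───────┨━━━┓         ┃   Tom█·█·█···       
name,i▲┃   ┃         ┃                     
g,Jack█┃───┨         ┃                     
led,Ja░┃IN▲┃         ┃                     
ed,Bob░┃ER█┃         ┃                     
ve,Han░┃DE░┃         ┃                     
,Hank ░┃DE░┃         ┃                     
,Dave ▼┃IN░┃         ┃                     
━━━━━━━┛WA░┃         ┃                     
18.338 [IN░┃         ┗━━━━━━━━━━━━━━━━━━━━━
22.378 [WA░┃                               
24.682 [IN░┃                               


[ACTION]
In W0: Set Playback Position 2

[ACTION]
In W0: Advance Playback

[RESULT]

                     ┠─────────────────────
                     ┃      012▼4567       
                     ┃  Kick·█······       
                     ┃ HiHat·██·█·█·       
                     ┃ Snare██·█·█·█       
━━━━━━━┓             ┃  Bass█·█·····       
       ┃             ┃  Clap···█·█·█       
───────┨━━━┓         ┃   Tom█·█·█···       
name,i▲┃   ┃         ┃                     
g,Jack█┃───┨         ┃                     
led,Ja░┃IN▲┃         ┃                     
ed,Bob░┃ER█┃         ┃                     
ve,Han░┃DE░┃         ┃                     
,Hank ░┃DE░┃         ┃                     
,Dave ▼┃IN░┃         ┃                     
━━━━━━━┛WA░┃         ┃                     
18.338 [IN░┃         ┗━━━━━━━━━━━━━━━━━━━━━
22.378 [WA░┃                               
24.682 [IN░┃                               


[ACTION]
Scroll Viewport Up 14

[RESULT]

                     ┏━━━━━━━━━━━━━━━━━━━━━
                     ┃ MusicSequencer      
                     ┠─────────────────────
                     ┃      012▼4567       
                     ┃  Kick·█······       
                     ┃ HiHat·██·█·█·       
                     ┃ Snare██·█·█·█       
━━━━━━━┓             ┃  Bass█·█·····       
       ┃             ┃  Clap···█·█·█       
───────┨━━━┓         ┃   Tom█·█·█···       
name,i▲┃   ┃         ┃                     
g,Jack█┃───┨         ┃                     
led,Ja░┃IN▲┃         ┃                     
ed,Bob░┃ER█┃         ┃                     
ve,Han░┃DE░┃         ┃                     
,Hank ░┃DE░┃         ┃                     
,Dave ▼┃IN░┃         ┃                     
━━━━━━━┛WA░┃         ┃                     
18.338 [IN░┃         ┗━━━━━━━━━━━━━━━━━━━━━


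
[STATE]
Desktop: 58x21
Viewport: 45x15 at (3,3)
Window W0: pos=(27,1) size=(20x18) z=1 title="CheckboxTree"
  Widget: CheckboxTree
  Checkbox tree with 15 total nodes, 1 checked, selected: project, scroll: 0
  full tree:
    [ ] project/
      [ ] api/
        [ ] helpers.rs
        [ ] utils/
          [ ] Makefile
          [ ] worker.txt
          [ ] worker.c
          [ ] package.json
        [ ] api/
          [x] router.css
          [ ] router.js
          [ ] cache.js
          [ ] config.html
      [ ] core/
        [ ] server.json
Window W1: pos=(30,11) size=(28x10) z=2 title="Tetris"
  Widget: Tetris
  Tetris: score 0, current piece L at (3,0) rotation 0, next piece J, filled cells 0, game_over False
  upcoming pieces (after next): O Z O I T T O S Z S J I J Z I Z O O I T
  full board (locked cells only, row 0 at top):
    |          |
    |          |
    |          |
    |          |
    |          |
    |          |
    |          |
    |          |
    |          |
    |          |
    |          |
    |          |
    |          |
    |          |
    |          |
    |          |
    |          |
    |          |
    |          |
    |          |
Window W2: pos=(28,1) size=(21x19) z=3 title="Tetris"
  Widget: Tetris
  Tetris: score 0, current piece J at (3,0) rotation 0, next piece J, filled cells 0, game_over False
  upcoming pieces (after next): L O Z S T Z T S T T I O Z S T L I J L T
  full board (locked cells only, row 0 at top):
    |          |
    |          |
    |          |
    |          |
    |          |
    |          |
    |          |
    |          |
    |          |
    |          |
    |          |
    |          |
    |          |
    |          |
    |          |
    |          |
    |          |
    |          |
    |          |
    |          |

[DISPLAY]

                        ┠┠───────────────────
                        ┃┃          │Next:   
                        ┃┃          │█       
                        ┃┃          │███     
                        ┃┃          │        
                        ┃┃          │        
                        ┃┃          │        
                        ┃┃          │Score:  
                        ┃┃          │0       
                        ┃┃          │        
                        ┃┃          │        
                        ┃┃          │        
                        ┃┃          │        
                        ┃┃          │        
                        ┃┃          │        


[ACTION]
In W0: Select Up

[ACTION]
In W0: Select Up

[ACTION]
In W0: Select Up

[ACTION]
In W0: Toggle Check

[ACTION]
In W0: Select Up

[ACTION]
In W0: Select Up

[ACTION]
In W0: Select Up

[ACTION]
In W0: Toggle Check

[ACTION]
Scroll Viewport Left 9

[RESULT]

                           ┠┠────────────────
                           ┃┃          │Next:
                           ┃┃          │█    
                           ┃┃          │███  
                           ┃┃          │     
                           ┃┃          │     
                           ┃┃          │     
                           ┃┃          │Score
                           ┃┃          │0    
                           ┃┃          │     
                           ┃┃          │     
                           ┃┃          │     
                           ┃┃          │     
                           ┃┃          │     
                           ┃┃          │     
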